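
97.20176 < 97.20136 False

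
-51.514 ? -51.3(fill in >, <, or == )<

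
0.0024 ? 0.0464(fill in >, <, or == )<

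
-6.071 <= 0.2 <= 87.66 True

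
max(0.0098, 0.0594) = 0.0594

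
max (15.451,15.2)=15.451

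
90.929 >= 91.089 False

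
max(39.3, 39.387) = 39.387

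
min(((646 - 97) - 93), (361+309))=456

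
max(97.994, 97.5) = 97.994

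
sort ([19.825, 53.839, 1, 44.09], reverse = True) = [53.839, 44.09, 19.825, 1]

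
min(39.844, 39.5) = 39.5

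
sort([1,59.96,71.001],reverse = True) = [71.001,59.96,1]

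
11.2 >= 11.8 False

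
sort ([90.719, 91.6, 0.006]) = [0.006, 90.719, 91.6]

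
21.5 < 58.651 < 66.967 True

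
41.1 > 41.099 True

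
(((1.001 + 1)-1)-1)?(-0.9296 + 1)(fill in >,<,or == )<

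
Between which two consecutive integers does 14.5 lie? 14 and 15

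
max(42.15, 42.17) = 42.17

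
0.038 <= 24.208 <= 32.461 True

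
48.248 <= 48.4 True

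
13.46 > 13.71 False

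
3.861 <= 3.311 False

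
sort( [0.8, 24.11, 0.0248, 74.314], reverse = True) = [74.314, 24.11, 0.8, 0.0248]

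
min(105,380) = 105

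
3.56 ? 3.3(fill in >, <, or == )>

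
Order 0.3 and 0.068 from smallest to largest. 0.068, 0.3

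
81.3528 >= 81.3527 True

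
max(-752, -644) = -644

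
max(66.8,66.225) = 66.8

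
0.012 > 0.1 False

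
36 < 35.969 False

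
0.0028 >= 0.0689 False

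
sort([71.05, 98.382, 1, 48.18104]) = [1, 48.18104, 71.05, 98.382]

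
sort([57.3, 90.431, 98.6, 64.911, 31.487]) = [31.487, 57.3, 64.911, 90.431, 98.6]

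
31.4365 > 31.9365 False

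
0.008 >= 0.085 False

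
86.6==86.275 False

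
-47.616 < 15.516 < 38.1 True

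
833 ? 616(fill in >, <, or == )>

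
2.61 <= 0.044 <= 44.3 False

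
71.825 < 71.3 False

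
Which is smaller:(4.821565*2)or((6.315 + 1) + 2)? ((6.315 + 1) + 2)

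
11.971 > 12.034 False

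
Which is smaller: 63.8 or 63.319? 63.319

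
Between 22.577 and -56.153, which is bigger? 22.577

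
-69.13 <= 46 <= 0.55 False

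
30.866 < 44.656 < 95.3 True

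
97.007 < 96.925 False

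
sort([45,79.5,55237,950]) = [45,79.5,950,55237]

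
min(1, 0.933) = 0.933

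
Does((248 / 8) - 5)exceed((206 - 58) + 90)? No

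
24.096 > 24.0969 False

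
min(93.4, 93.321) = 93.321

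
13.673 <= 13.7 True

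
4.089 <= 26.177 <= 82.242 True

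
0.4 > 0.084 True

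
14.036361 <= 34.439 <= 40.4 True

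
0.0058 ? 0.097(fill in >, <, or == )<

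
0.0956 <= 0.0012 False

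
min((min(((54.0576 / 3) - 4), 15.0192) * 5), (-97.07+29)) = -68.07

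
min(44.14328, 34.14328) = 34.14328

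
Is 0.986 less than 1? Yes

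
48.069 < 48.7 True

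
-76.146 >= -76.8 True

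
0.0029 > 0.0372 False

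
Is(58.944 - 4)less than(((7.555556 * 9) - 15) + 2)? Yes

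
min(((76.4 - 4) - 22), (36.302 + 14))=50.302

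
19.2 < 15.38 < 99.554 False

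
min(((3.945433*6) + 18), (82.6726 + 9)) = 41.672598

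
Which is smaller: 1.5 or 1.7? 1.5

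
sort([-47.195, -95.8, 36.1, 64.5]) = [-95.8, -47.195, 36.1, 64.5]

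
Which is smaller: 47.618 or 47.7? 47.618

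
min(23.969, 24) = 23.969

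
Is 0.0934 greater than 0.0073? Yes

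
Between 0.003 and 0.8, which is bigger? 0.8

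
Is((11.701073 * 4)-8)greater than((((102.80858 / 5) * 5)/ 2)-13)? Yes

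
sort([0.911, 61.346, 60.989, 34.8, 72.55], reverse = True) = [72.55, 61.346, 60.989, 34.8, 0.911]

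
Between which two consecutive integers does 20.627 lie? 20 and 21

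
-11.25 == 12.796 False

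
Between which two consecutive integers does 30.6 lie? 30 and 31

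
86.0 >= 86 True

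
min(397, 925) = 397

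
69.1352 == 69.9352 False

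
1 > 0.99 True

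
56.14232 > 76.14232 False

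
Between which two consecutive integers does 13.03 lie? 13 and 14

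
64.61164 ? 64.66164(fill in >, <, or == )<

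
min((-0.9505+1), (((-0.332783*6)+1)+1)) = 0.003302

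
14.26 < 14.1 False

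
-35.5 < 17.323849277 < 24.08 True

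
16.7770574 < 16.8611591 True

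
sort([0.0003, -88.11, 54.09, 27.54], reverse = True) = [54.09, 27.54, 0.0003, -88.11]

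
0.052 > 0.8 False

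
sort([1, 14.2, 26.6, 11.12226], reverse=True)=[26.6, 14.2, 11.12226, 1]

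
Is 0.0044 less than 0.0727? Yes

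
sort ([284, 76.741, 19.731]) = [19.731, 76.741, 284]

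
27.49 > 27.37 True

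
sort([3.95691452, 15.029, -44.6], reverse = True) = [15.029, 3.95691452, -44.6]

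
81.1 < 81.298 True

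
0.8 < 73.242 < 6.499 False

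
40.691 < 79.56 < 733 True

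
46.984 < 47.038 True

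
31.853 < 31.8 False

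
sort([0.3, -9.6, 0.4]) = [-9.6, 0.3, 0.4]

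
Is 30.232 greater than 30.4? No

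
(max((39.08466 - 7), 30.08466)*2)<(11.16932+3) False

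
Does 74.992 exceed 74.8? Yes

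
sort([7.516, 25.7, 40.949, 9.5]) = [7.516, 9.5, 25.7, 40.949]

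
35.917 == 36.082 False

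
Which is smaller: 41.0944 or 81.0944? 41.0944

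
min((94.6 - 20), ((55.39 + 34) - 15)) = 74.39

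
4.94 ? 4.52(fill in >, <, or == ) >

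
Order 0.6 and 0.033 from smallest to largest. 0.033, 0.6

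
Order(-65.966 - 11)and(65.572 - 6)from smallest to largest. (-65.966 - 11), (65.572 - 6)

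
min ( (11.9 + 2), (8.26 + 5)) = 13.26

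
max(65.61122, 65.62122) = 65.62122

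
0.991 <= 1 True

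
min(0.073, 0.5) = 0.073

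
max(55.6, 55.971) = 55.971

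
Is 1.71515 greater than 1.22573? Yes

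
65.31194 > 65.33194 False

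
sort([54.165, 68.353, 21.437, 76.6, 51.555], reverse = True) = [76.6, 68.353, 54.165, 51.555, 21.437]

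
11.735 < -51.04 False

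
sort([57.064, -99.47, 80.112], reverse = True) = [80.112, 57.064, -99.47]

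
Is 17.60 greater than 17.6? No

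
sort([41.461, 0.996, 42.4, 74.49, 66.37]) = [0.996, 41.461, 42.4, 66.37, 74.49]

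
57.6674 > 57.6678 False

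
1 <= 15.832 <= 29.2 True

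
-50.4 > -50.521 True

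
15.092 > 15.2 False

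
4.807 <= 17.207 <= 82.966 True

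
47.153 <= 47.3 True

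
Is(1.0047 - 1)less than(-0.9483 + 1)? Yes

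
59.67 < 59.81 True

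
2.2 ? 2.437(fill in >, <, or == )<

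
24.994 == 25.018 False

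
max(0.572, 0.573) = 0.573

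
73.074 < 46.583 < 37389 False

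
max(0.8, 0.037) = 0.8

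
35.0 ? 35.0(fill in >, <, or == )==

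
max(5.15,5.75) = 5.75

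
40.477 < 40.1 False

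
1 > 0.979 True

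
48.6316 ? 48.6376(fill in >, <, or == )<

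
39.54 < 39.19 False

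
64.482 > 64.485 False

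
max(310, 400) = 400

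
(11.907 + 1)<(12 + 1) True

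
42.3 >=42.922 False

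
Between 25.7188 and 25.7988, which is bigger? 25.7988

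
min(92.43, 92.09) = 92.09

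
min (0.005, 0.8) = 0.005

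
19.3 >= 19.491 False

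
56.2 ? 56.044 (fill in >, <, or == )>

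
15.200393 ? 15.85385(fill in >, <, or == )<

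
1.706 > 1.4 True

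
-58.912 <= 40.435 True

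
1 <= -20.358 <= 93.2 False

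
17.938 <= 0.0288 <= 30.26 False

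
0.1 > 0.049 True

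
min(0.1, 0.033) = 0.033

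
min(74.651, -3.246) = -3.246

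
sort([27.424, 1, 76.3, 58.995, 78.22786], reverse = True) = [78.22786, 76.3, 58.995, 27.424, 1]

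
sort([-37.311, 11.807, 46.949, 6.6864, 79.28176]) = [-37.311, 6.6864, 11.807, 46.949, 79.28176]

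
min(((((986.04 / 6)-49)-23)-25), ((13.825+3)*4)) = 67.3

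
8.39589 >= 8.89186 False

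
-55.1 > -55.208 True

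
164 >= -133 True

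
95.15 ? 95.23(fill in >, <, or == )<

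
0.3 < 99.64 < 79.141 False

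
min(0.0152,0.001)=0.001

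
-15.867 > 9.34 False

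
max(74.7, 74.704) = 74.704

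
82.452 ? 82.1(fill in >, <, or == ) >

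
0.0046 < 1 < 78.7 True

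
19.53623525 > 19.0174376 True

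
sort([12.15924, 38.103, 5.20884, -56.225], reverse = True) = [38.103, 12.15924, 5.20884, -56.225]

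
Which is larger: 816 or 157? 816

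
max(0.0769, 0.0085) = 0.0769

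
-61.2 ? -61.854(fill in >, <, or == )>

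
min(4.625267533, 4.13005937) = 4.13005937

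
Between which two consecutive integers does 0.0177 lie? 0 and 1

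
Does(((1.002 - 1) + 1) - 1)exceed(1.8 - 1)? No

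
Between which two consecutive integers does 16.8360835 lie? 16 and 17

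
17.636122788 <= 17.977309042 True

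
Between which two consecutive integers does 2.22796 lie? 2 and 3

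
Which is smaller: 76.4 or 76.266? 76.266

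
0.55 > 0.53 True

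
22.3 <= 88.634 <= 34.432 False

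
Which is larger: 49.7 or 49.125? 49.7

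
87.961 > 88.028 False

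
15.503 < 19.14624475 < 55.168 True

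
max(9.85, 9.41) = 9.85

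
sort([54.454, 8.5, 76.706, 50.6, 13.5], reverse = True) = [76.706, 54.454, 50.6, 13.5, 8.5]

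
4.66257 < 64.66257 True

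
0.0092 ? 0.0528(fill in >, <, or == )<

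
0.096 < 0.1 True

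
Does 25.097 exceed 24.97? Yes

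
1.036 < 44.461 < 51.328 True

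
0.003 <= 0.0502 True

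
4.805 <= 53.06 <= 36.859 False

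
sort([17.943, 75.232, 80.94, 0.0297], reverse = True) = [80.94, 75.232, 17.943, 0.0297]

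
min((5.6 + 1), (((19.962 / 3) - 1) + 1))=6.6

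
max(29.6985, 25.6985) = 29.6985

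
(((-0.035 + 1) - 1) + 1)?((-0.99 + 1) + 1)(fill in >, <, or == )<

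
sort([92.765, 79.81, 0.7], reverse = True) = [92.765, 79.81, 0.7]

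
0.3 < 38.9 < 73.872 True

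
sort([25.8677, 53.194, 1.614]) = [1.614, 25.8677, 53.194]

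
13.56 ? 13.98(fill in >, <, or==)<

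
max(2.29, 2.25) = 2.29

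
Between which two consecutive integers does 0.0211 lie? 0 and 1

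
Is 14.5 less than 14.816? Yes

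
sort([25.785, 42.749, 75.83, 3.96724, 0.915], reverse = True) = [75.83, 42.749, 25.785, 3.96724, 0.915]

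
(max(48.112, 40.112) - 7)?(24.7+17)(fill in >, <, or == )<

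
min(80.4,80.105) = 80.105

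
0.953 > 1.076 False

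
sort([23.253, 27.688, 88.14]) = [23.253, 27.688, 88.14]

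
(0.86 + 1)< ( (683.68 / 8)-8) True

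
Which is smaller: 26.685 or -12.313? -12.313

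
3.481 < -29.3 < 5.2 False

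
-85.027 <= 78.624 True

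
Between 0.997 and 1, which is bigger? 1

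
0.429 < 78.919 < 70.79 False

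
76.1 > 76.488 False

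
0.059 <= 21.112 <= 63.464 True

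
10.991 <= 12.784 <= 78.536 True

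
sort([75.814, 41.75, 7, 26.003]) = [7, 26.003, 41.75, 75.814]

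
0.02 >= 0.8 False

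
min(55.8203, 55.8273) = 55.8203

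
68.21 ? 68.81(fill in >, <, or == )<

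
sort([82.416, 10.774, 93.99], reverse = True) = [93.99, 82.416, 10.774]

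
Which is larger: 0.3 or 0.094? 0.3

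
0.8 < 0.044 False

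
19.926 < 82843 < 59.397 False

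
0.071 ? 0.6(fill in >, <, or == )<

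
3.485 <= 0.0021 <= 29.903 False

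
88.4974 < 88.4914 False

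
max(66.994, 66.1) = 66.994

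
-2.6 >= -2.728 True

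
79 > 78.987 True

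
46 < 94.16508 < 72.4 False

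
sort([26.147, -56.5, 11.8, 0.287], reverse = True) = [26.147, 11.8, 0.287, -56.5]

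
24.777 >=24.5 True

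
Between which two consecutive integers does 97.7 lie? 97 and 98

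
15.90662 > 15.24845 True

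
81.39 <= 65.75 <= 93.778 False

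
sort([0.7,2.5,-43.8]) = [-43.8,0.7,2.5]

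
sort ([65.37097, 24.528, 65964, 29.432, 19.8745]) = [19.8745, 24.528, 29.432, 65.37097, 65964]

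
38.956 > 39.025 False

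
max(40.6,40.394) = 40.6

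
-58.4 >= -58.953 True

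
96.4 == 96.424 False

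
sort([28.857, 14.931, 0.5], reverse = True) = [28.857, 14.931, 0.5]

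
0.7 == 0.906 False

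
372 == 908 False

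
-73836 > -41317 False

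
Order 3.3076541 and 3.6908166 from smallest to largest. 3.3076541, 3.6908166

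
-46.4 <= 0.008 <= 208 True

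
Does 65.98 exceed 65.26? Yes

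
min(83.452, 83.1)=83.1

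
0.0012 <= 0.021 True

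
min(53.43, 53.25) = 53.25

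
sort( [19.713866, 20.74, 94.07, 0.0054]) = [0.0054, 19.713866, 20.74, 94.07]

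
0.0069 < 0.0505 True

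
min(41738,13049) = 13049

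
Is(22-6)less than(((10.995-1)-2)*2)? No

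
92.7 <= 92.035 False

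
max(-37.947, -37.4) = -37.4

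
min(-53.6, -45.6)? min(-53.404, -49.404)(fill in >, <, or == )<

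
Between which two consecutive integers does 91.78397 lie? 91 and 92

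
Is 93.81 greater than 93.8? Yes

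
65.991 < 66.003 True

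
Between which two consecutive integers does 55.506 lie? 55 and 56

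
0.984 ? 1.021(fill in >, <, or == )<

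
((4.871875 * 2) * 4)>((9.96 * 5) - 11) True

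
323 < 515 True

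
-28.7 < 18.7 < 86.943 True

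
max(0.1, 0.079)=0.1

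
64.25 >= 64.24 True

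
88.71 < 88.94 True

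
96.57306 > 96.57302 True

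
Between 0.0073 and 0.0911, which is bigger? 0.0911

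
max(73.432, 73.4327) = 73.4327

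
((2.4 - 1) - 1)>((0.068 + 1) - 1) True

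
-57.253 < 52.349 True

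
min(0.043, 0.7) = 0.043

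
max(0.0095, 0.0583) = 0.0583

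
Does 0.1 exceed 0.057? Yes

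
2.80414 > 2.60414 True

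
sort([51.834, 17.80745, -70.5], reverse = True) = [51.834, 17.80745, -70.5]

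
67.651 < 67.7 True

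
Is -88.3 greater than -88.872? Yes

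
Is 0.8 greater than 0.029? Yes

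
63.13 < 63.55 True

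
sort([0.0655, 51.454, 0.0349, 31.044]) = [0.0349, 0.0655, 31.044, 51.454]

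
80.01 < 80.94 True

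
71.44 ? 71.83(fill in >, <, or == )<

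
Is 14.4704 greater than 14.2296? Yes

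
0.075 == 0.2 False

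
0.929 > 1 False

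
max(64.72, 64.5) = 64.72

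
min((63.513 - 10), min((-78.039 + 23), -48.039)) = -55.039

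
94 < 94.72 True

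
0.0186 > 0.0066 True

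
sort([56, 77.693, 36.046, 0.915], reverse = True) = [77.693, 56, 36.046, 0.915]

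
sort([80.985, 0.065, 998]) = [0.065, 80.985, 998]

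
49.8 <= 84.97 True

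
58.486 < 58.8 True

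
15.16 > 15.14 True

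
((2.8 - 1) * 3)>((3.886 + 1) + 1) False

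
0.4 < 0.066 False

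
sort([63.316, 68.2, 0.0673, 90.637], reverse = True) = [90.637, 68.2, 63.316, 0.0673]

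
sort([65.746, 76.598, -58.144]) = [-58.144, 65.746, 76.598]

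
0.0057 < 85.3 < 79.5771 False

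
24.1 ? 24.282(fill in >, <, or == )<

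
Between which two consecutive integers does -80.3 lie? -81 and -80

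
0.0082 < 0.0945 True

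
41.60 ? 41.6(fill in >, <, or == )==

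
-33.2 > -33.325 True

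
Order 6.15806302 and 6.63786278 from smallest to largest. 6.15806302, 6.63786278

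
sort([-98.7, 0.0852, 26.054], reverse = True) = [26.054, 0.0852, -98.7]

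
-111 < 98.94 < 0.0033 False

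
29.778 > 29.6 True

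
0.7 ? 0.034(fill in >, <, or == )>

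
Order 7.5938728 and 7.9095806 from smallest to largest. 7.5938728, 7.9095806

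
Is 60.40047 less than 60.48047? Yes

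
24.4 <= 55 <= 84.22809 True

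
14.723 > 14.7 True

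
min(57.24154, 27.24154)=27.24154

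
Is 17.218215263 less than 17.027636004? No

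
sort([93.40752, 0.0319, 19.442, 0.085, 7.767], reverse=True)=[93.40752, 19.442, 7.767, 0.085, 0.0319]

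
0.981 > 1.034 False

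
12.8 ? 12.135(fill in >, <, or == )>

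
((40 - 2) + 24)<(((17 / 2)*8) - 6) False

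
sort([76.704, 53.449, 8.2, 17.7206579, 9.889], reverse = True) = [76.704, 53.449, 17.7206579, 9.889, 8.2]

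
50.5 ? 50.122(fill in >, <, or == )>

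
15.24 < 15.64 True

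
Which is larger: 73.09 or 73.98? 73.98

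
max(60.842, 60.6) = 60.842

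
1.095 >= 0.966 True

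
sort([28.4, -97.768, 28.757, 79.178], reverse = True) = [79.178, 28.757, 28.4, -97.768]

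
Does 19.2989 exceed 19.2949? Yes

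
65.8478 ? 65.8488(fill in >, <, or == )<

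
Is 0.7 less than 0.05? No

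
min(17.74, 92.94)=17.74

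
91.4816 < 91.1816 False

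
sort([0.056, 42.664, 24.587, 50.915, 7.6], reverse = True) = [50.915, 42.664, 24.587, 7.6, 0.056]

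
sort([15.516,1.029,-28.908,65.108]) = [-28.908,1.029,15.516,65.108]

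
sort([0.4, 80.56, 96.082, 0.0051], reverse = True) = [96.082, 80.56, 0.4, 0.0051]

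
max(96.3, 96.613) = 96.613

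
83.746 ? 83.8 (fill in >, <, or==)<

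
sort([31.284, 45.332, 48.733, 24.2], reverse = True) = [48.733, 45.332, 31.284, 24.2]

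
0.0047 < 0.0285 True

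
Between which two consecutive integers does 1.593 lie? 1 and 2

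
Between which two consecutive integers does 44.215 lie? 44 and 45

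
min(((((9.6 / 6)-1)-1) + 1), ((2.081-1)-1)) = 0.081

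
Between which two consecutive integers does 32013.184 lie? 32013 and 32014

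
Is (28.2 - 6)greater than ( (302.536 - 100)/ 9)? No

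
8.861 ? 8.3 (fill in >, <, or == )>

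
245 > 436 False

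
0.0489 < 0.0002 False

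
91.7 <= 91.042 False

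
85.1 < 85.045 False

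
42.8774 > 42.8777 False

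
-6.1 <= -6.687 False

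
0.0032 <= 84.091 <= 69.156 False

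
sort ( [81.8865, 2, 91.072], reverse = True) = [91.072, 81.8865, 2]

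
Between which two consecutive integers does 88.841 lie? 88 and 89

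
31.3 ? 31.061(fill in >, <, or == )>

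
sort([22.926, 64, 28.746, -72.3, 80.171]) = [-72.3, 22.926, 28.746, 64, 80.171]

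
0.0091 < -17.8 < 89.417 False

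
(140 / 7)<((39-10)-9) False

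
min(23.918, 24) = 23.918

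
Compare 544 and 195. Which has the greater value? 544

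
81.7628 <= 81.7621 False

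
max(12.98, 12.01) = 12.98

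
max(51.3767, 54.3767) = 54.3767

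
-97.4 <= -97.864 False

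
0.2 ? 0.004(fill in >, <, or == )>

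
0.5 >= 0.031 True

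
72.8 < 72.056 False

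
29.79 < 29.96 True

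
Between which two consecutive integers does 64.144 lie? 64 and 65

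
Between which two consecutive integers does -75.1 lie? -76 and -75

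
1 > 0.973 True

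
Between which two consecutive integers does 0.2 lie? 0 and 1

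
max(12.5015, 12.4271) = 12.5015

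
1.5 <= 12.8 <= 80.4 True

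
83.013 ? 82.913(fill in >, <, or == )>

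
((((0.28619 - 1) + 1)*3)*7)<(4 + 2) False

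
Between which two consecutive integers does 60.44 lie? 60 and 61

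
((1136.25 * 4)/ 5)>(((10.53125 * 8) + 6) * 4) True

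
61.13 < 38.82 False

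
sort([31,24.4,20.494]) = [20.494,24.4,31]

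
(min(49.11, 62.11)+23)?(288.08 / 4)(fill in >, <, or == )>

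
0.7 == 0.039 False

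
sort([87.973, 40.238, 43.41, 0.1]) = [0.1, 40.238, 43.41, 87.973]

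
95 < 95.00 False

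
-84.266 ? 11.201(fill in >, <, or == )<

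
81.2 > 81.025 True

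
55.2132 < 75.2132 True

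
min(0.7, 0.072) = 0.072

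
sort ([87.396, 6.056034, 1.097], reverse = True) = [87.396, 6.056034, 1.097]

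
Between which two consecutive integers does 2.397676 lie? 2 and 3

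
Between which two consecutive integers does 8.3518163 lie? 8 and 9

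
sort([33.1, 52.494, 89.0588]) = [33.1, 52.494, 89.0588]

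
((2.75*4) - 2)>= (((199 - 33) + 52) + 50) False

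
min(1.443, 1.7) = 1.443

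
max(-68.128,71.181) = 71.181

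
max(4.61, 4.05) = 4.61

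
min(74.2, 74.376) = 74.2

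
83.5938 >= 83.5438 True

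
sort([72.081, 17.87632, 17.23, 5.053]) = [5.053, 17.23, 17.87632, 72.081]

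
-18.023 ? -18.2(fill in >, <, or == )>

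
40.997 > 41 False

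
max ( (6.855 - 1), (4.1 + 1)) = 5.855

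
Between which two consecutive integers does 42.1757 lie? 42 and 43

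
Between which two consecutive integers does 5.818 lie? 5 and 6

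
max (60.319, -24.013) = 60.319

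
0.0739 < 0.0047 False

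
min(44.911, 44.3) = 44.3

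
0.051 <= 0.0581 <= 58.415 True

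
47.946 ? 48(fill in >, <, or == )<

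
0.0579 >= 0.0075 True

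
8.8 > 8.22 True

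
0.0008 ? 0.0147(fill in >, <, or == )<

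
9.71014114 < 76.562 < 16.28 False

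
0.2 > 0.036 True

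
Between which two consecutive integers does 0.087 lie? 0 and 1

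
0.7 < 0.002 False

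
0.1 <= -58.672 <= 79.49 False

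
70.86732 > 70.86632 True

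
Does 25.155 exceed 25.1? Yes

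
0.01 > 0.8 False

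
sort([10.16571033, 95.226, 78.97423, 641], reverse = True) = [641, 95.226, 78.97423, 10.16571033]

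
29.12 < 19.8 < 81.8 False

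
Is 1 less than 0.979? No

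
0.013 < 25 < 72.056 True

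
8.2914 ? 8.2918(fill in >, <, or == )<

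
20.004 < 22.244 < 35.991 True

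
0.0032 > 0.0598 False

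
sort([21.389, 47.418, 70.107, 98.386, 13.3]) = [13.3, 21.389, 47.418, 70.107, 98.386]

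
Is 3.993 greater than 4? No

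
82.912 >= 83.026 False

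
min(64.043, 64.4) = 64.043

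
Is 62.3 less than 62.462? Yes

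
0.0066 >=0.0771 False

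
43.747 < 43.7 False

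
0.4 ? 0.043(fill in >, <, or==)>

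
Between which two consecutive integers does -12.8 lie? -13 and -12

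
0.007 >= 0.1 False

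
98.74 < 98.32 False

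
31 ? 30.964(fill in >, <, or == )>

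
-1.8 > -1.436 False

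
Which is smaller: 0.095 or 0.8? 0.095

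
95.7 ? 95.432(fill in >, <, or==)>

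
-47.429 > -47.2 False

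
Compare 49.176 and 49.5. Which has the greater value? 49.5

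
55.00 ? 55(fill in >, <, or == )==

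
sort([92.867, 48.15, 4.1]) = [4.1, 48.15, 92.867]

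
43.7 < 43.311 False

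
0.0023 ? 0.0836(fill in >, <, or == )<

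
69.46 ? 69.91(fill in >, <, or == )<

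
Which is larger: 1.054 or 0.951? 1.054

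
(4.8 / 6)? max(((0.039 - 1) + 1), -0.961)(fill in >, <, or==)>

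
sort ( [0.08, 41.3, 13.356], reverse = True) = [41.3, 13.356, 0.08]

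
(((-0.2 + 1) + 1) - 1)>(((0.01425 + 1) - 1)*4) True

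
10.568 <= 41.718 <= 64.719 True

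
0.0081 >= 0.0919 False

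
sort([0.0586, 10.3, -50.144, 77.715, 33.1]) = [-50.144, 0.0586, 10.3, 33.1, 77.715]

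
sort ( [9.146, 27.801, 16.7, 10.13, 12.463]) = [9.146, 10.13, 12.463, 16.7, 27.801]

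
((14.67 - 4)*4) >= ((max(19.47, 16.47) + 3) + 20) True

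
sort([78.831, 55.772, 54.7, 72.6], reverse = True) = [78.831, 72.6, 55.772, 54.7]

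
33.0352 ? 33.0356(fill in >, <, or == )<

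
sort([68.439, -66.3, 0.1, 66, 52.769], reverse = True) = [68.439, 66, 52.769, 0.1, -66.3]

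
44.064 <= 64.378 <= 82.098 True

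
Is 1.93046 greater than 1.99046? No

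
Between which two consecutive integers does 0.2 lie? 0 and 1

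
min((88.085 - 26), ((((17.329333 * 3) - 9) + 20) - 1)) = 61.987999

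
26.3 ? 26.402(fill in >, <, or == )<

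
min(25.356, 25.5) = 25.356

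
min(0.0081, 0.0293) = 0.0081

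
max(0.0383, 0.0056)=0.0383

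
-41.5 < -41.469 True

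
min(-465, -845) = -845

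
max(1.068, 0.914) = 1.068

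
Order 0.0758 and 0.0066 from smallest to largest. 0.0066, 0.0758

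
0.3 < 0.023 False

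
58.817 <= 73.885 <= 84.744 True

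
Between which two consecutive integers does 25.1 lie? 25 and 26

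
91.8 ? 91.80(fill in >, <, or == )==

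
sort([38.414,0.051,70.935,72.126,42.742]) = [0.051,38.414,42.742,70.935,72.126]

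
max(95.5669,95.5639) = 95.5669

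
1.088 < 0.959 False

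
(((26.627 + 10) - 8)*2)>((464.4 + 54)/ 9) False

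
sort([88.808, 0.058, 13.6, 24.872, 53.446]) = [0.058, 13.6, 24.872, 53.446, 88.808]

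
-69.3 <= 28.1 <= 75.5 True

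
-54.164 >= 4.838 False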